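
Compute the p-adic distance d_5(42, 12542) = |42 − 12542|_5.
d_5(42, 12542) = 1/3125

Step 1 — x − y = 42 − 12542 = -12500. Step 2 — v_5(-12500) = 5 (factor: -12500 = −(5^5 · 4); the sign does not affect v_p). Step 3 — |x − y|_5 = 5^{-5} = 1/3125.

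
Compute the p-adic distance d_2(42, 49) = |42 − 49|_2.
d_2(42, 49) = 1

Step 1 — x − y = 42 − 49 = -7. Step 2 — v_2(-7) = 0 (factor: -7 = −(2^0 · 7); the sign does not affect v_p). Step 3 — |x − y|_2 = 2^{0} = 1.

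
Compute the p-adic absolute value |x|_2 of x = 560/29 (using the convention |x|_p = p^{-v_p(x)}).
|560/29|_2 = 1/16

Step 1 — compute v_2(x) by factoring powers of 2 out of the numerator and denominator: v_2(560/29) = 4. Step 2 — apply |x|_p = p^{-v_p(x)} = 2^{-4} = 1/16.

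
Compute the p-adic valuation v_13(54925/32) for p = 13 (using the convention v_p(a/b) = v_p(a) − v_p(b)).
v_13(54925/32) = 3

Factor powers of 13 from the numerator and denominator of the reduced fraction: 54925 = 13^3 · 25 and 32 = 13^0 · 32. Apply v_p(a/b) = v_p(a) − v_p(b): v_13(54925/32) = 3 − 0 = 3.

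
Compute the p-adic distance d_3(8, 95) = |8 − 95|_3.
d_3(8, 95) = 1/3

Step 1 — x − y = 8 − 95 = -87. Step 2 — v_3(-87) = 1 (factor: -87 = −(3^1 · 29); the sign does not affect v_p). Step 3 — |x − y|_3 = 3^{-1} = 1/3.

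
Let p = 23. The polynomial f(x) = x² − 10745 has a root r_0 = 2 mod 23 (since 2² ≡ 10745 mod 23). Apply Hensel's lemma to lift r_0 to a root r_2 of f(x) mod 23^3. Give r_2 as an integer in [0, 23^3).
r_2 = 3613 (mod 12167)

Hensel's recurrence: r_{i+1} = r_i − f(r_i)·(f′(r_i))^{-1} mod 23^{i+2}, with f′(x) = 2x. Iterate:
  r_0 = 2 (mod 23)
  r_1 = 439 (mod 529)
  r_2 = 3613 (mod 12167)
Final: r_2 = 3613, and one checks f(r_2) ≡ 0 mod 23^3.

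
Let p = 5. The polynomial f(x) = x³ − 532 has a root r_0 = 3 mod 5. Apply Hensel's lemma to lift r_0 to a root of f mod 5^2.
r_1 = 18 (mod 25)

Hensel: r_{i+1} = r_i − f(r_i)/f′(r_i) mod 5^{i+2}, where f′(x) = 3x². Iterate:
  r_0 = 3 (mod 5)
  r_1 = 18 (mod 25)
Final: r = 18 with f(r) ≡ 0 mod 5^2.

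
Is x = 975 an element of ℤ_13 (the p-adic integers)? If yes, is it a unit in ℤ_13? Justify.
x ∈ ℤ_13 but not a unit; v_13(x) = 1 > 0

ℤ_13 = {x ∈ ℚ_13 : v_13(x) ≥ 0} and ℤ_13^× = {x ∈ ℤ_13 : v_13(x) = 0}. Here v_13(975) = v_13(num) − v_13(den) = 1; compare against these criteria.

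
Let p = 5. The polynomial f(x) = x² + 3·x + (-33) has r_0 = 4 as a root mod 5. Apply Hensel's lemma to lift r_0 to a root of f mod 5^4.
r_3 = 184 (mod 625)

Hensel: r_{i+1} = r_i − f(r_i)·(f′(r_i))^{-1} mod 5^{i+2}, f′(x) = 2x + 3. Iterate:
  r_0 = 4 (mod 5)
  r_1 = 9 (mod 25)
  r_2 = 59 (mod 125)
  r_3 = 184 (mod 625)
Final: r = 184 satisfies f(r) ≡ 0 mod 5^4.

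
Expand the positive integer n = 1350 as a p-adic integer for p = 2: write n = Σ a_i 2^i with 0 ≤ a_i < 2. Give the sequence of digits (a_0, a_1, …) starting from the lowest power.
(a_0, a_1, …) = (0, 1, 1, 0, 0, 0, 1, 0, 1, 0, 1)

Repeated division by 2 gives the digits low-to-high: 1350 = 1·2^1 + 1·2^2 + 1·2^6 + 1·2^8 + 1·2^10. Digit sequence: (0, 1, 1, 0, 0, 0, 1, 0, 1, 0, 1).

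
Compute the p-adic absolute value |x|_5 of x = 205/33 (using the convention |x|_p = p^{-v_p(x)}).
|205/33|_5 = 1/5

Step 1 — compute v_5(x) by factoring powers of 5 out of the numerator and denominator: v_5(205/33) = 1. Step 2 — apply |x|_p = p^{-v_p(x)} = 5^{-1} = 1/5.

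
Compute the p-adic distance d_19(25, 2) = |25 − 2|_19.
d_19(25, 2) = 1

Step 1 — x − y = 25 − 2 = 23. Step 2 — v_19(23) = 0 (factor: 23 = (19^0 · 23); the sign does not affect v_p). Step 3 — |x − y|_19 = 19^{0} = 1.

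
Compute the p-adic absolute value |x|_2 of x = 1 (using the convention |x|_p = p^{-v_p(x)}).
|1|_2 = 1

Step 1 — compute v_2(x) by factoring powers of 2 out of the numerator and denominator: v_2(1) = 0. Step 2 — apply |x|_p = p^{-v_p(x)} = 2^{0} = 1.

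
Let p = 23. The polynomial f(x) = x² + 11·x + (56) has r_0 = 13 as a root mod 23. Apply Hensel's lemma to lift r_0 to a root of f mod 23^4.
r_3 = 260028 (mod 279841)

Hensel: r_{i+1} = r_i − f(r_i)·(f′(r_i))^{-1} mod 23^{i+2}, f′(x) = 2x + 11. Iterate:
  r_0 = 13 (mod 23)
  r_1 = 289 (mod 529)
  r_2 = 4521 (mod 12167)
  r_3 = 260028 (mod 279841)
Final: r = 260028 satisfies f(r) ≡ 0 mod 23^4.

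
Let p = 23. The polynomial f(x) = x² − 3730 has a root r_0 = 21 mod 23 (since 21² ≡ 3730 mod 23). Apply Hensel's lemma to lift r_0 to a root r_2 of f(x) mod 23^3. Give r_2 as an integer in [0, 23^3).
r_2 = 9911 (mod 12167)

Hensel's recurrence: r_{i+1} = r_i − f(r_i)·(f′(r_i))^{-1} mod 23^{i+2}, with f′(x) = 2x. Iterate:
  r_0 = 21 (mod 23)
  r_1 = 389 (mod 529)
  r_2 = 9911 (mod 12167)
Final: r_2 = 9911, and one checks f(r_2) ≡ 0 mod 23^3.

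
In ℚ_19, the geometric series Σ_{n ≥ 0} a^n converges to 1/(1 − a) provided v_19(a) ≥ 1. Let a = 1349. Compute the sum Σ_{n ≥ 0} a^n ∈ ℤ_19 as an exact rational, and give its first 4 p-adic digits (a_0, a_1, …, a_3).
Σ a^n = 1/(1 − a) = -1/1348;  first 4 digits = (1, 14, 9, 7)

v_19(a) = 1 ≥ 1, so the series converges in ℤ_19 to 1/(1 − a) = 1/(1 − 1349) = -1/1348. Expand this rational in ℤ_19: compute digits iteratively via d_i = x_i mod 19, x_{i+1} = (x_i − d_i)/19. The first 4 digits are (1, 14, 9, 7).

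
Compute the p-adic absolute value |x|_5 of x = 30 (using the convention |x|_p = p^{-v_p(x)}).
|30|_5 = 1/5

Step 1 — compute v_5(x) by factoring powers of 5 out of the numerator and denominator: v_5(30) = 1. Step 2 — apply |x|_p = p^{-v_p(x)} = 5^{-1} = 1/5.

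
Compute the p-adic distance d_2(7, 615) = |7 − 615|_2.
d_2(7, 615) = 1/32

Step 1 — x − y = 7 − 615 = -608. Step 2 — v_2(-608) = 5 (factor: -608 = −(2^5 · 19); the sign does not affect v_p). Step 3 — |x − y|_2 = 2^{-5} = 1/32.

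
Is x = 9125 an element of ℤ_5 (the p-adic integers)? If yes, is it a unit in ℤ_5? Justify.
x ∈ ℤ_5 but not a unit; v_5(x) = 3 > 0

ℤ_5 = {x ∈ ℚ_5 : v_5(x) ≥ 0} and ℤ_5^× = {x ∈ ℤ_5 : v_5(x) = 0}. Here v_5(9125) = v_5(num) − v_5(den) = 3; compare against these criteria.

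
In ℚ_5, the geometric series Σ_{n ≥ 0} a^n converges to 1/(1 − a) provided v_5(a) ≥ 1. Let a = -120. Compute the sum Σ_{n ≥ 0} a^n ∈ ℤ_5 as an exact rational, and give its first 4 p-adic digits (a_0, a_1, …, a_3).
Σ a^n = 1/(1 − a) = 1/121;  first 4 digits = (1, 1, 1, 0)

v_5(a) = 1 ≥ 1, so the series converges in ℤ_5 to 1/(1 − a) = 1/(1 − (-120)) = 1/121. Expand this rational in ℤ_5: compute digits iteratively via d_i = x_i mod 5, x_{i+1} = (x_i − d_i)/5. The first 4 digits are (1, 1, 1, 0).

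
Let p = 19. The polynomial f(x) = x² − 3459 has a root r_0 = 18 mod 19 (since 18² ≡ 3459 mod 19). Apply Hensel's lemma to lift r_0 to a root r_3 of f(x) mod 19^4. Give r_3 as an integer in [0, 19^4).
r_3 = 83466 (mod 130321)

Hensel's recurrence: r_{i+1} = r_i − f(r_i)·(f′(r_i))^{-1} mod 19^{i+2}, with f′(x) = 2x. Iterate:
  r_0 = 18 (mod 19)
  r_1 = 75 (mod 361)
  r_2 = 1158 (mod 6859)
  r_3 = 83466 (mod 130321)
Final: r_3 = 83466, and one checks f(r_3) ≡ 0 mod 19^4.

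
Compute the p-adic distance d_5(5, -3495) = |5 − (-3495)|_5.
d_5(5, -3495) = 1/125

Step 1 — x − y = 5 − (-3495) = 3500. Step 2 — v_5(3500) = 3 (factor: 3500 = (5^3 · 28); the sign does not affect v_p). Step 3 — |x − y|_5 = 5^{-3} = 1/125.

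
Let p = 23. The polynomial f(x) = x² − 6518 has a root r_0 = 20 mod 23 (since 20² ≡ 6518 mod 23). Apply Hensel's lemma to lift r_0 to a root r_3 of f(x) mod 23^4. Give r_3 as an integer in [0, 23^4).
r_3 = 78174 (mod 279841)

Hensel's recurrence: r_{i+1} = r_i − f(r_i)·(f′(r_i))^{-1} mod 23^{i+2}, with f′(x) = 2x. Iterate:
  r_0 = 20 (mod 23)
  r_1 = 411 (mod 529)
  r_2 = 5172 (mod 12167)
  r_3 = 78174 (mod 279841)
Final: r_3 = 78174, and one checks f(r_3) ≡ 0 mod 23^4.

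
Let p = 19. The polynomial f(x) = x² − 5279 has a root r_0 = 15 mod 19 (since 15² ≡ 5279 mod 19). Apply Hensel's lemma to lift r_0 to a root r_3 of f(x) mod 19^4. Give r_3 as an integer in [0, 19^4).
r_3 = 69688 (mod 130321)

Hensel's recurrence: r_{i+1} = r_i − f(r_i)·(f′(r_i))^{-1} mod 19^{i+2}, with f′(x) = 2x. Iterate:
  r_0 = 15 (mod 19)
  r_1 = 15 (mod 361)
  r_2 = 1098 (mod 6859)
  r_3 = 69688 (mod 130321)
Final: r_3 = 69688, and one checks f(r_3) ≡ 0 mod 19^4.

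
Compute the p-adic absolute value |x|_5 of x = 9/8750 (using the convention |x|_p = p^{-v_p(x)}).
|9/8750|_5 = 625

Step 1 — compute v_5(x) by factoring powers of 5 out of the numerator and denominator: v_5(9/8750) = -4. Step 2 — apply |x|_p = p^{-v_p(x)} = 5^{4} = 625.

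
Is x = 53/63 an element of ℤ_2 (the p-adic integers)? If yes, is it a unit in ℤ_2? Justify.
x ∈ ℤ_2^× (unit); v_2(x) = 0

ℤ_2 = {x ∈ ℚ_2 : v_2(x) ≥ 0} and ℤ_2^× = {x ∈ ℤ_2 : v_2(x) = 0}. Here v_2(53/63) = v_2(num) − v_2(den) = 0; compare against these criteria.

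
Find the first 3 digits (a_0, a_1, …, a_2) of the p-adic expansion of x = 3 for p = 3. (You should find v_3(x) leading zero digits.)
(a_0, …, a_2) = (0, 1, 0)

v_3(3) = 1, so a_0 = ... = a_0 = 0. Factor out: x = 3^1 · u with u = 1 a unit in ℤ_3. Expand u iteratively via a_{v+i} = u_i mod 3, u_{i+1} = (u_i − a_{v+i})/3:
  u_0 = 1;  a_1 = 1;  u_1 = (u_0 − 1)/3 = 0
  u_1 = 0;  a_2 = 0;  u_2 = (u_1 − 0)/3 = 0
Digits: (0, 1, 0).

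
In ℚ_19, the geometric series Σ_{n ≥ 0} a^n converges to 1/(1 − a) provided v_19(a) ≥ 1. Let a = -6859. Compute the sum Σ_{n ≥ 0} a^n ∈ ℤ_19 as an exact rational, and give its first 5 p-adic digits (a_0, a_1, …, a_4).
Σ a^n = 1/(1 − a) = 1/6860;  first 5 digits = (1, 0, 0, 18, 18)

v_19(a) = 3 ≥ 1, so the series converges in ℤ_19 to 1/(1 − a) = 1/(1 − (-6859)) = 1/6860. Expand this rational in ℤ_19: compute digits iteratively via d_i = x_i mod 19, x_{i+1} = (x_i − d_i)/19. The first 5 digits are (1, 0, 0, 18, 18).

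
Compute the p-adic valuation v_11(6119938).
v_11(6119938) = 5

v_11(n) is the largest exponent k such that 11^k divides n. Factor out: 6119938 = 11^5 · 38. (Sign doesn't affect v_p.) So v_11(6119938) = 5.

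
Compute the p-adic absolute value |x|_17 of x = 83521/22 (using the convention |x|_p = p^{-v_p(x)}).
|83521/22|_17 = 1/83521

Step 1 — compute v_17(x) by factoring powers of 17 out of the numerator and denominator: v_17(83521/22) = 4. Step 2 — apply |x|_p = p^{-v_p(x)} = 17^{-4} = 1/83521.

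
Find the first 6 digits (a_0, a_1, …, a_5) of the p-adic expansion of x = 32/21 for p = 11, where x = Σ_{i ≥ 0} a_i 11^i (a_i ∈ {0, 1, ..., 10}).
(a_0, …, a_5) = (1, 10, 8, 6, 2, 5)

v_11(32/21) = 0 (numerator and denominator both coprime to 11), so x ∈ ℤ_11^×. Compute digits iteratively via a_i = x_i mod 11, x_{i+1} = (x_i − a_i)/11, with x_0 = x:
  x_0 = 32/21;  a_0 = 1;  x_1 = (x_0 − 1)/11 = 1/21
  x_1 = 1/21;  a_1 = 10;  x_2 = (x_1 − 10)/11 = -19/21
  x_2 = -19/21;  a_2 = 8;  x_3 = (x_2 − 8)/11 = -17/21
  x_3 = -17/21;  a_3 = 6;  x_4 = (x_3 − 6)/11 = -13/21
  x_4 = -13/21;  a_4 = 2;  x_5 = (x_4 − 2)/11 = -5/21
  x_5 = -5/21;  a_5 = 5;  x_6 = (x_5 − 5)/11 = -10/21
Digits: (1, 10, 8, 6, 2, 5).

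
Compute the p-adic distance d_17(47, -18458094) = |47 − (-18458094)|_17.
d_17(47, -18458094) = 1/1419857

Step 1 — x − y = 47 − (-18458094) = 18458141. Step 2 — v_17(18458141) = 5 (factor: 18458141 = (17^5 · 13); the sign does not affect v_p). Step 3 — |x − y|_17 = 17^{-5} = 1/1419857.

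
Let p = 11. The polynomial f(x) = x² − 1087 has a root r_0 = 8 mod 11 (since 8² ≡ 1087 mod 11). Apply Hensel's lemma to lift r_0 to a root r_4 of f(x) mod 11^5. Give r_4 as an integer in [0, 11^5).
r_4 = 3891 (mod 161051)

Hensel's recurrence: r_{i+1} = r_i − f(r_i)·(f′(r_i))^{-1} mod 11^{i+2}, with f′(x) = 2x. Iterate:
  r_0 = 8 (mod 11)
  r_1 = 19 (mod 121)
  r_2 = 1229 (mod 1331)
  r_3 = 3891 (mod 14641)
  r_4 = 3891 (mod 161051)
Final: r_4 = 3891, and one checks f(r_4) ≡ 0 mod 11^5.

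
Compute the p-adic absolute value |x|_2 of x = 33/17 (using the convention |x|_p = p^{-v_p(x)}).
|33/17|_2 = 1

Step 1 — compute v_2(x) by factoring powers of 2 out of the numerator and denominator: v_2(33/17) = 0. Step 2 — apply |x|_p = p^{-v_p(x)} = 2^{0} = 1.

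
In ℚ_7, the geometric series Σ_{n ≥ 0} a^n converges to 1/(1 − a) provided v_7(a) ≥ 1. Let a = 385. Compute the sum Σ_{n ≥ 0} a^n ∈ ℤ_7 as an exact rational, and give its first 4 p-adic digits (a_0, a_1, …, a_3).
Σ a^n = 1/(1 − a) = -1/384;  first 4 digits = (1, 6, 1, 5)

v_7(a) = 1 ≥ 1, so the series converges in ℤ_7 to 1/(1 − a) = 1/(1 − 385) = -1/384. Expand this rational in ℤ_7: compute digits iteratively via d_i = x_i mod 7, x_{i+1} = (x_i − d_i)/7. The first 4 digits are (1, 6, 1, 5).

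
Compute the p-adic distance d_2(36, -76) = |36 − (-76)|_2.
d_2(36, -76) = 1/16

Step 1 — x − y = 36 − (-76) = 112. Step 2 — v_2(112) = 4 (factor: 112 = (2^4 · 7); the sign does not affect v_p). Step 3 — |x − y|_2 = 2^{-4} = 1/16.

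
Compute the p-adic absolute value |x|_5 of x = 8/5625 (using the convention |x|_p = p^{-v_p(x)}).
|8/5625|_5 = 625

Step 1 — compute v_5(x) by factoring powers of 5 out of the numerator and denominator: v_5(8/5625) = -4. Step 2 — apply |x|_p = p^{-v_p(x)} = 5^{4} = 625.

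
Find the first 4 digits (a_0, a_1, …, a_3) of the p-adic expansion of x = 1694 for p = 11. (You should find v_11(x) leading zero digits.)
(a_0, …, a_3) = (0, 0, 3, 1)

v_11(1694) = 2, so a_0 = ... = a_1 = 0. Factor out: x = 11^2 · u with u = 14 a unit in ℤ_11. Expand u iteratively via a_{v+i} = u_i mod 11, u_{i+1} = (u_i − a_{v+i})/11:
  u_0 = 14;  a_2 = 3;  u_1 = (u_0 − 3)/11 = 1
  u_1 = 1;  a_3 = 1;  u_2 = (u_1 − 1)/11 = 0
Digits: (0, 0, 3, 1).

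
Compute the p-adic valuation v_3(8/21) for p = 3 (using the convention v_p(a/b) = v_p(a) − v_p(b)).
v_3(8/21) = -1

Factor powers of 3 from the numerator and denominator of the reduced fraction: 8 = 3^0 · 8 and 21 = 3^1 · 7. Apply v_p(a/b) = v_p(a) − v_p(b): v_3(8/21) = 0 − 1 = -1.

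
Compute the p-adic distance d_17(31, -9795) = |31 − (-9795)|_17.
d_17(31, -9795) = 1/4913

Step 1 — x − y = 31 − (-9795) = 9826. Step 2 — v_17(9826) = 3 (factor: 9826 = (17^3 · 2); the sign does not affect v_p). Step 3 — |x − y|_17 = 17^{-3} = 1/4913.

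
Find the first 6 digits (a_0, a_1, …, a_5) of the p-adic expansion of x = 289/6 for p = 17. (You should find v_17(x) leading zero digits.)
(a_0, …, a_5) = (0, 0, 3, 14, 2, 14)

v_17(289/6) = 2, so a_0 = ... = a_1 = 0. Factor out: x = 17^2 · u with u = 1/6 a unit in ℤ_17. Expand u iteratively via a_{v+i} = u_i mod 17, u_{i+1} = (u_i − a_{v+i})/17:
  u_0 = 1/6;  a_2 = 3;  u_1 = (u_0 − 3)/17 = -1/6
  u_1 = -1/6;  a_3 = 14;  u_2 = (u_1 − 14)/17 = -5/6
  u_2 = -5/6;  a_4 = 2;  u_3 = (u_2 − 2)/17 = -1/6
  u_3 = -1/6;  a_5 = 14;  u_4 = (u_3 − 14)/17 = -5/6
Digits: (0, 0, 3, 14, 2, 14).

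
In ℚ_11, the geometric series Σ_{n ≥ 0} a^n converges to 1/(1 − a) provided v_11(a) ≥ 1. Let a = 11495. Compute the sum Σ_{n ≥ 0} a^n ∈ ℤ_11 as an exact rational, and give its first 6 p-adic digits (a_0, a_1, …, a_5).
Σ a^n = 1/(1 − a) = -1/11494;  first 6 digits = (1, 0, 7, 8, 5, 6)

v_11(a) = 2 ≥ 1, so the series converges in ℤ_11 to 1/(1 − a) = 1/(1 − 11495) = -1/11494. Expand this rational in ℤ_11: compute digits iteratively via d_i = x_i mod 11, x_{i+1} = (x_i − d_i)/11. The first 6 digits are (1, 0, 7, 8, 5, 6).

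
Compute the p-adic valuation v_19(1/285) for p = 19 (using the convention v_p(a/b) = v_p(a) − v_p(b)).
v_19(1/285) = -1

Factor powers of 19 from the numerator and denominator of the reduced fraction: 1 = 19^0 · 1 and 285 = 19^1 · 15. Apply v_p(a/b) = v_p(a) − v_p(b): v_19(1/285) = 0 − 1 = -1.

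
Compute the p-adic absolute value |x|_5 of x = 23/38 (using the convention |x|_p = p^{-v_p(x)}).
|23/38|_5 = 1

Step 1 — compute v_5(x) by factoring powers of 5 out of the numerator and denominator: v_5(23/38) = 0. Step 2 — apply |x|_p = p^{-v_p(x)} = 5^{0} = 1.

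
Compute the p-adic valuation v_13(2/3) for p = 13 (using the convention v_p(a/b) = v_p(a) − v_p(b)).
v_13(2/3) = 0

Factor powers of 13 from the numerator and denominator of the reduced fraction: 2 = 13^0 · 2 and 3 = 13^0 · 3. Apply v_p(a/b) = v_p(a) − v_p(b): v_13(2/3) = 0 − 0 = 0.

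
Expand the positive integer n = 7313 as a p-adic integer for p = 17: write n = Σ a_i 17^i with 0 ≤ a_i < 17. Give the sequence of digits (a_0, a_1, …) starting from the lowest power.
(a_0, a_1, …) = (3, 5, 8, 1)

Repeated division by 17 gives the digits low-to-high: 7313 = 3 + 5·17^1 + 8·17^2 + 1·17^3. Digit sequence: (3, 5, 8, 1).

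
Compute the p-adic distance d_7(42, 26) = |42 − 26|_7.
d_7(42, 26) = 1

Step 1 — x − y = 42 − 26 = 16. Step 2 — v_7(16) = 0 (factor: 16 = (7^0 · 16); the sign does not affect v_p). Step 3 — |x − y|_7 = 7^{0} = 1.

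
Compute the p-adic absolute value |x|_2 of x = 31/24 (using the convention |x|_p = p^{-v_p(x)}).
|31/24|_2 = 8

Step 1 — compute v_2(x) by factoring powers of 2 out of the numerator and denominator: v_2(31/24) = -3. Step 2 — apply |x|_p = p^{-v_p(x)} = 2^{3} = 8.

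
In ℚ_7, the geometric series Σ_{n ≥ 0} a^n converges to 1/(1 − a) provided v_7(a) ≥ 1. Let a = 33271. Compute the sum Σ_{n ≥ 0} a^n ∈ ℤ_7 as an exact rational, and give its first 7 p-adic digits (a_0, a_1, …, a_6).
Σ a^n = 1/(1 − a) = -1/33270;  first 7 digits = (1, 0, 0, 6, 6, 1, 1)

v_7(a) = 3 ≥ 1, so the series converges in ℤ_7 to 1/(1 − a) = 1/(1 − 33271) = -1/33270. Expand this rational in ℤ_7: compute digits iteratively via d_i = x_i mod 7, x_{i+1} = (x_i − d_i)/7. The first 7 digits are (1, 0, 0, 6, 6, 1, 1).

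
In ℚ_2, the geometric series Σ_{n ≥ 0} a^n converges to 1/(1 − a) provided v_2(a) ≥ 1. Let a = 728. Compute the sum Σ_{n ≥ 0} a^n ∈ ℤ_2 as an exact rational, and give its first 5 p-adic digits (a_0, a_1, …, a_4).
Σ a^n = 1/(1 − a) = -1/727;  first 5 digits = (1, 0, 0, 1, 1)

v_2(a) = 3 ≥ 1, so the series converges in ℤ_2 to 1/(1 − a) = 1/(1 − 728) = -1/727. Expand this rational in ℤ_2: compute digits iteratively via d_i = x_i mod 2, x_{i+1} = (x_i − d_i)/2. The first 5 digits are (1, 0, 0, 1, 1).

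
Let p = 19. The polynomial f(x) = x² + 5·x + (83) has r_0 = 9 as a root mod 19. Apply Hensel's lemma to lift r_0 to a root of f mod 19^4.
r_3 = 104015 (mod 130321)

Hensel: r_{i+1} = r_i − f(r_i)·(f′(r_i))^{-1} mod 19^{i+2}, f′(x) = 2x + 5. Iterate:
  r_0 = 9 (mod 19)
  r_1 = 47 (mod 361)
  r_2 = 1130 (mod 6859)
  r_3 = 104015 (mod 130321)
Final: r = 104015 satisfies f(r) ≡ 0 mod 19^4.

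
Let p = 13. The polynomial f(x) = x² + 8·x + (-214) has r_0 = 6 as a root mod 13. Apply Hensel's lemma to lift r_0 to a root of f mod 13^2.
r_1 = 97 (mod 169)

Hensel: r_{i+1} = r_i − f(r_i)·(f′(r_i))^{-1} mod 13^{i+2}, f′(x) = 2x + 8. Iterate:
  r_0 = 6 (mod 13)
  r_1 = 97 (mod 169)
Final: r = 97 satisfies f(r) ≡ 0 mod 13^2.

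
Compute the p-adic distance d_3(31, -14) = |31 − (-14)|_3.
d_3(31, -14) = 1/9

Step 1 — x − y = 31 − (-14) = 45. Step 2 — v_3(45) = 2 (factor: 45 = (3^2 · 5); the sign does not affect v_p). Step 3 — |x − y|_3 = 3^{-2} = 1/9.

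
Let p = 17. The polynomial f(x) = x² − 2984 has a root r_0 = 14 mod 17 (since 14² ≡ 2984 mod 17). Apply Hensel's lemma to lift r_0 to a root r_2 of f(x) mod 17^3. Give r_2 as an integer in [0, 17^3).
r_2 = 3788 (mod 4913)

Hensel's recurrence: r_{i+1} = r_i − f(r_i)·(f′(r_i))^{-1} mod 17^{i+2}, with f′(x) = 2x. Iterate:
  r_0 = 14 (mod 17)
  r_1 = 31 (mod 289)
  r_2 = 3788 (mod 4913)
Final: r_2 = 3788, and one checks f(r_2) ≡ 0 mod 17^3.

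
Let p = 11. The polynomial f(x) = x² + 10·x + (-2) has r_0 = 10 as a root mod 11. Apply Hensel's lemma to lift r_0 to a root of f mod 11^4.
r_3 = 4916 (mod 14641)

Hensel: r_{i+1} = r_i − f(r_i)·(f′(r_i))^{-1} mod 11^{i+2}, f′(x) = 2x + 10. Iterate:
  r_0 = 10 (mod 11)
  r_1 = 76 (mod 121)
  r_2 = 923 (mod 1331)
  r_3 = 4916 (mod 14641)
Final: r = 4916 satisfies f(r) ≡ 0 mod 11^4.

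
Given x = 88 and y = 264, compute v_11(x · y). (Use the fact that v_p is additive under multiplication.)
v_11(23232) = 2

v_p(x) = 1 (factor: 88 = 11^1 · 8); v_p(y) = 1 (factor: 264 = 11^1 · 24). Additivity: v_p(xy) = v_p(x) + v_p(y) = 1 + 1 = 2. (Direct check: xy = 23232 = 11^2 · (192).)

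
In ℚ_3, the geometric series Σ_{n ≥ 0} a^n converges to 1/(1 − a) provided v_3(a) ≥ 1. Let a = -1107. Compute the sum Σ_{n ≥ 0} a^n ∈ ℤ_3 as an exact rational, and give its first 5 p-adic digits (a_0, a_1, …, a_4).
Σ a^n = 1/(1 − a) = 1/1108;  first 5 digits = (1, 0, 0, 1, 1)

v_3(a) = 3 ≥ 1, so the series converges in ℤ_3 to 1/(1 − a) = 1/(1 − (-1107)) = 1/1108. Expand this rational in ℤ_3: compute digits iteratively via d_i = x_i mod 3, x_{i+1} = (x_i − d_i)/3. The first 5 digits are (1, 0, 0, 1, 1).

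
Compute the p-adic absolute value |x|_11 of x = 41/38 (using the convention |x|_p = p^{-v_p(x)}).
|41/38|_11 = 1

Step 1 — compute v_11(x) by factoring powers of 11 out of the numerator and denominator: v_11(41/38) = 0. Step 2 — apply |x|_p = p^{-v_p(x)} = 11^{0} = 1.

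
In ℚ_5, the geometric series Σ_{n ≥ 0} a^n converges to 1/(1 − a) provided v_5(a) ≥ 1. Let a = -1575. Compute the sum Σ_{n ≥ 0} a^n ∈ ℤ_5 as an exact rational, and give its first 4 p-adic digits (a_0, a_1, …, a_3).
Σ a^n = 1/(1 − a) = 1/1576;  first 4 digits = (1, 0, 2, 2)

v_5(a) = 2 ≥ 1, so the series converges in ℤ_5 to 1/(1 − a) = 1/(1 − (-1575)) = 1/1576. Expand this rational in ℤ_5: compute digits iteratively via d_i = x_i mod 5, x_{i+1} = (x_i − d_i)/5. The first 4 digits are (1, 0, 2, 2).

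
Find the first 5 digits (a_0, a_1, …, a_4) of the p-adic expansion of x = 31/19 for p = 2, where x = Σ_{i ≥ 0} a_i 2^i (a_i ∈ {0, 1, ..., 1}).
(a_0, …, a_4) = (1, 0, 1, 0, 0)

v_2(31/19) = 0 (numerator and denominator both coprime to 2), so x ∈ ℤ_2^×. Compute digits iteratively via a_i = x_i mod 2, x_{i+1} = (x_i − a_i)/2, with x_0 = x:
  x_0 = 31/19;  a_0 = 1;  x_1 = (x_0 − 1)/2 = 6/19
  x_1 = 6/19;  a_1 = 0;  x_2 = (x_1 − 0)/2 = 3/19
  x_2 = 3/19;  a_2 = 1;  x_3 = (x_2 − 1)/2 = -8/19
  x_3 = -8/19;  a_3 = 0;  x_4 = (x_3 − 0)/2 = -4/19
  x_4 = -4/19;  a_4 = 0;  x_5 = (x_4 − 0)/2 = -2/19
Digits: (1, 0, 1, 0, 0).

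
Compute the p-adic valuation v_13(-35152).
v_13(-35152) = 3

v_13(n) is the largest exponent k such that 13^k divides n. Factor out: -35152 = -13^3 · 16. (Sign doesn't affect v_p.) So v_13(-35152) = 3.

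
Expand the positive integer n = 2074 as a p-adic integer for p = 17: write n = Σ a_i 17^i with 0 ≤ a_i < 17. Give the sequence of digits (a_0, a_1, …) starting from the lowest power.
(a_0, a_1, …) = (0, 3, 7)

Repeated division by 17 gives the digits low-to-high: 2074 = 3·17^1 + 7·17^2. Digit sequence: (0, 3, 7).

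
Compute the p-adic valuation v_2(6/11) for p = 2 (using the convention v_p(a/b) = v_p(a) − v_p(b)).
v_2(6/11) = 1

Factor powers of 2 from the numerator and denominator of the reduced fraction: 6 = 2^1 · 3 and 11 = 2^0 · 11. Apply v_p(a/b) = v_p(a) − v_p(b): v_2(6/11) = 1 − 0 = 1.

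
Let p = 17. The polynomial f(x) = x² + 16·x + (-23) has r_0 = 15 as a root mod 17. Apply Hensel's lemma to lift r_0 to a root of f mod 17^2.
r_1 = 219 (mod 289)

Hensel: r_{i+1} = r_i − f(r_i)·(f′(r_i))^{-1} mod 17^{i+2}, f′(x) = 2x + 16. Iterate:
  r_0 = 15 (mod 17)
  r_1 = 219 (mod 289)
Final: r = 219 satisfies f(r) ≡ 0 mod 17^2.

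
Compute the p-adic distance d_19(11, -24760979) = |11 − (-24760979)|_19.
d_19(11, -24760979) = 1/2476099

Step 1 — x − y = 11 − (-24760979) = 24760990. Step 2 — v_19(24760990) = 5 (factor: 24760990 = (19^5 · 10); the sign does not affect v_p). Step 3 — |x − y|_19 = 19^{-5} = 1/2476099.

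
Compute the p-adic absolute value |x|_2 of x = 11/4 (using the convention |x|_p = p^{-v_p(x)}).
|11/4|_2 = 4

Step 1 — compute v_2(x) by factoring powers of 2 out of the numerator and denominator: v_2(11/4) = -2. Step 2 — apply |x|_p = p^{-v_p(x)} = 2^{2} = 4.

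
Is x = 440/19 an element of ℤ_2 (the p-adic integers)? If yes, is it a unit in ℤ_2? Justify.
x ∈ ℤ_2 but not a unit; v_2(x) = 3 > 0

ℤ_2 = {x ∈ ℚ_2 : v_2(x) ≥ 0} and ℤ_2^× = {x ∈ ℤ_2 : v_2(x) = 0}. Here v_2(440/19) = v_2(num) − v_2(den) = 3; compare against these criteria.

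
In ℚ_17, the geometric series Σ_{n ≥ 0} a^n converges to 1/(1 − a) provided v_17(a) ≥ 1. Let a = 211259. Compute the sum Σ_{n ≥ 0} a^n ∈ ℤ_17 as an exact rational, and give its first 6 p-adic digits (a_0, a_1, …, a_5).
Σ a^n = 1/(1 − a) = -1/211258;  first 6 digits = (1, 0, 0, 9, 2, 0)

v_17(a) = 3 ≥ 1, so the series converges in ℤ_17 to 1/(1 − a) = 1/(1 − 211259) = -1/211258. Expand this rational in ℤ_17: compute digits iteratively via d_i = x_i mod 17, x_{i+1} = (x_i − d_i)/17. The first 6 digits are (1, 0, 0, 9, 2, 0).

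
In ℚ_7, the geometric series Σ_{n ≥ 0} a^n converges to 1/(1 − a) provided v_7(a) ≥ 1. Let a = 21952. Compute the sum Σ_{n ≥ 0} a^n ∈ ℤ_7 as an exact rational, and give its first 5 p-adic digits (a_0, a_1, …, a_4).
Σ a^n = 1/(1 − a) = -1/21951;  first 5 digits = (1, 0, 0, 1, 2)

v_7(a) = 3 ≥ 1, so the series converges in ℤ_7 to 1/(1 − a) = 1/(1 − 21952) = -1/21951. Expand this rational in ℤ_7: compute digits iteratively via d_i = x_i mod 7, x_{i+1} = (x_i − d_i)/7. The first 5 digits are (1, 0, 0, 1, 2).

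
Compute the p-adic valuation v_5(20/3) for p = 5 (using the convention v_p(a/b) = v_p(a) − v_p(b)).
v_5(20/3) = 1

Factor powers of 5 from the numerator and denominator of the reduced fraction: 20 = 5^1 · 4 and 3 = 5^0 · 3. Apply v_p(a/b) = v_p(a) − v_p(b): v_5(20/3) = 1 − 0 = 1.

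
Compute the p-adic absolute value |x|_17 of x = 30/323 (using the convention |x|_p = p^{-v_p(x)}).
|30/323|_17 = 17

Step 1 — compute v_17(x) by factoring powers of 17 out of the numerator and denominator: v_17(30/323) = -1. Step 2 — apply |x|_p = p^{-v_p(x)} = 17^{1} = 17.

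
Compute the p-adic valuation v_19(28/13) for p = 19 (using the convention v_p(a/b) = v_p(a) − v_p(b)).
v_19(28/13) = 0

Factor powers of 19 from the numerator and denominator of the reduced fraction: 28 = 19^0 · 28 and 13 = 19^0 · 13. Apply v_p(a/b) = v_p(a) − v_p(b): v_19(28/13) = 0 − 0 = 0.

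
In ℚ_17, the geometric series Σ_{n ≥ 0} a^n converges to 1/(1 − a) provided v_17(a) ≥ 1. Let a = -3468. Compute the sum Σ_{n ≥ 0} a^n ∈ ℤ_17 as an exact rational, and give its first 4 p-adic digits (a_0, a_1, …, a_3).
Σ a^n = 1/(1 − a) = 1/3469;  first 4 digits = (1, 0, 5, 16)

v_17(a) = 2 ≥ 1, so the series converges in ℤ_17 to 1/(1 − a) = 1/(1 − (-3468)) = 1/3469. Expand this rational in ℤ_17: compute digits iteratively via d_i = x_i mod 17, x_{i+1} = (x_i − d_i)/17. The first 4 digits are (1, 0, 5, 16).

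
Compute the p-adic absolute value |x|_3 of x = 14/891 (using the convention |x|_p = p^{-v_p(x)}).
|14/891|_3 = 81

Step 1 — compute v_3(x) by factoring powers of 3 out of the numerator and denominator: v_3(14/891) = -4. Step 2 — apply |x|_p = p^{-v_p(x)} = 3^{4} = 81.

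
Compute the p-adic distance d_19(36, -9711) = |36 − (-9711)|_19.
d_19(36, -9711) = 1/361

Step 1 — x − y = 36 − (-9711) = 9747. Step 2 — v_19(9747) = 2 (factor: 9747 = (19^2 · 27); the sign does not affect v_p). Step 3 — |x − y|_19 = 19^{-2} = 1/361.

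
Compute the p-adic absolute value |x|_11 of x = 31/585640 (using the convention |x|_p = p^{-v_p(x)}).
|31/585640|_11 = 14641

Step 1 — compute v_11(x) by factoring powers of 11 out of the numerator and denominator: v_11(31/585640) = -4. Step 2 — apply |x|_p = p^{-v_p(x)} = 11^{4} = 14641.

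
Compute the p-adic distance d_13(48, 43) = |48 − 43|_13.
d_13(48, 43) = 1

Step 1 — x − y = 48 − 43 = 5. Step 2 — v_13(5) = 0 (factor: 5 = (13^0 · 5); the sign does not affect v_p). Step 3 — |x − y|_13 = 13^{0} = 1.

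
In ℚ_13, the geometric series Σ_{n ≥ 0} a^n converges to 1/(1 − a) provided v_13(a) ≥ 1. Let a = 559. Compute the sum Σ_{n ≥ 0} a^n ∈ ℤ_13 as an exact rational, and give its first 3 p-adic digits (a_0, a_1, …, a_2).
Σ a^n = 1/(1 − a) = -1/558;  first 3 digits = (1, 4, 6)

v_13(a) = 1 ≥ 1, so the series converges in ℤ_13 to 1/(1 − a) = 1/(1 − 559) = -1/558. Expand this rational in ℤ_13: compute digits iteratively via d_i = x_i mod 13, x_{i+1} = (x_i − d_i)/13. The first 3 digits are (1, 4, 6).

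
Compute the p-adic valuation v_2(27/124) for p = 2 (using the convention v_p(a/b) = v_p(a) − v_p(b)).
v_2(27/124) = -2

Factor powers of 2 from the numerator and denominator of the reduced fraction: 27 = 2^0 · 27 and 124 = 2^2 · 31. Apply v_p(a/b) = v_p(a) − v_p(b): v_2(27/124) = 0 − 2 = -2.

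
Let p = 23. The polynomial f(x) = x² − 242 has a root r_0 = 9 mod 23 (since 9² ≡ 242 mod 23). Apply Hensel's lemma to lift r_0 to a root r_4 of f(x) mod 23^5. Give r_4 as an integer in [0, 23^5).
r_4 = 4001227 (mod 6436343)

Hensel's recurrence: r_{i+1} = r_i − f(r_i)·(f′(r_i))^{-1} mod 23^{i+2}, with f′(x) = 2x. Iterate:
  r_0 = 9 (mod 23)
  r_1 = 400 (mod 529)
  r_2 = 10451 (mod 12167)
  r_3 = 83453 (mod 279841)
  r_4 = 4001227 (mod 6436343)
Final: r_4 = 4001227, and one checks f(r_4) ≡ 0 mod 23^5.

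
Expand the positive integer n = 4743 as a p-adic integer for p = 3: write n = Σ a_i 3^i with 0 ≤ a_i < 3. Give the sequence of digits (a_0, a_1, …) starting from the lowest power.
(a_0, a_1, …) = (0, 0, 2, 1, 1, 1, 0, 2)

Repeated division by 3 gives the digits low-to-high: 4743 = 2·3^2 + 1·3^3 + 1·3^4 + 1·3^5 + 2·3^7. Digit sequence: (0, 0, 2, 1, 1, 1, 0, 2).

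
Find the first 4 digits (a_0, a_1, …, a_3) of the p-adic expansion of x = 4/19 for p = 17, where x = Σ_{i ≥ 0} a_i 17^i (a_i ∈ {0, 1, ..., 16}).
(a_0, …, a_3) = (2, 16, 8, 12)

v_17(4/19) = 0 (numerator and denominator both coprime to 17), so x ∈ ℤ_17^×. Compute digits iteratively via a_i = x_i mod 17, x_{i+1} = (x_i − a_i)/17, with x_0 = x:
  x_0 = 4/19;  a_0 = 2;  x_1 = (x_0 − 2)/17 = -2/19
  x_1 = -2/19;  a_1 = 16;  x_2 = (x_1 − 16)/17 = -18/19
  x_2 = -18/19;  a_2 = 8;  x_3 = (x_2 − 8)/17 = -10/19
  x_3 = -10/19;  a_3 = 12;  x_4 = (x_3 − 12)/17 = -14/19
Digits: (2, 16, 8, 12).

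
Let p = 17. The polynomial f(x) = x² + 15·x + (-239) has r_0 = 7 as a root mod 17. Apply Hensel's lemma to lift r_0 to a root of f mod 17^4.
r_3 = 66749 (mod 83521)

Hensel: r_{i+1} = r_i − f(r_i)·(f′(r_i))^{-1} mod 17^{i+2}, f′(x) = 2x + 15. Iterate:
  r_0 = 7 (mod 17)
  r_1 = 279 (mod 289)
  r_2 = 2880 (mod 4913)
  r_3 = 66749 (mod 83521)
Final: r = 66749 satisfies f(r) ≡ 0 mod 17^4.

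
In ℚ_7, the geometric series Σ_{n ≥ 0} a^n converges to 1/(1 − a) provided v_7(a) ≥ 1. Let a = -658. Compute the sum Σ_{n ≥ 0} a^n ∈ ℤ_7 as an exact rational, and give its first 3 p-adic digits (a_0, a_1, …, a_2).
Σ a^n = 1/(1 − a) = 1/659;  first 3 digits = (1, 4, 2)

v_7(a) = 1 ≥ 1, so the series converges in ℤ_7 to 1/(1 − a) = 1/(1 − (-658)) = 1/659. Expand this rational in ℤ_7: compute digits iteratively via d_i = x_i mod 7, x_{i+1} = (x_i − d_i)/7. The first 3 digits are (1, 4, 2).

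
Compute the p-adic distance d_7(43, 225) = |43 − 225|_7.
d_7(43, 225) = 1/7

Step 1 — x − y = 43 − 225 = -182. Step 2 — v_7(-182) = 1 (factor: -182 = −(7^1 · 26); the sign does not affect v_p). Step 3 — |x − y|_7 = 7^{-1} = 1/7.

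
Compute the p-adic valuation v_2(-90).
v_2(-90) = 1

v_2(n) is the largest exponent k such that 2^k divides n. Factor out: -90 = -2^1 · 45. (Sign doesn't affect v_p.) So v_2(-90) = 1.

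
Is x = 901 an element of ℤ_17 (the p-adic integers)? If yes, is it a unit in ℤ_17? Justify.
x ∈ ℤ_17 but not a unit; v_17(x) = 1 > 0

ℤ_17 = {x ∈ ℚ_17 : v_17(x) ≥ 0} and ℤ_17^× = {x ∈ ℤ_17 : v_17(x) = 0}. Here v_17(901) = v_17(num) − v_17(den) = 1; compare against these criteria.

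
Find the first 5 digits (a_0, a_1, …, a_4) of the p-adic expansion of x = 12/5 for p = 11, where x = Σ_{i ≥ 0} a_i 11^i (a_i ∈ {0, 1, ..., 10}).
(a_0, …, a_4) = (9, 6, 6, 6, 6)

v_11(12/5) = 0 (numerator and denominator both coprime to 11), so x ∈ ℤ_11^×. Compute digits iteratively via a_i = x_i mod 11, x_{i+1} = (x_i − a_i)/11, with x_0 = x:
  x_0 = 12/5;  a_0 = 9;  x_1 = (x_0 − 9)/11 = -3/5
  x_1 = -3/5;  a_1 = 6;  x_2 = (x_1 − 6)/11 = -3/5
  x_2 = -3/5;  a_2 = 6;  x_3 = (x_2 − 6)/11 = -3/5
  x_3 = -3/5;  a_3 = 6;  x_4 = (x_3 − 6)/11 = -3/5
  x_4 = -3/5;  a_4 = 6;  x_5 = (x_4 − 6)/11 = -3/5
Digits: (9, 6, 6, 6, 6).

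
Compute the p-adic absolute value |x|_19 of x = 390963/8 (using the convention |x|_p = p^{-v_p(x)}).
|390963/8|_19 = 1/130321

Step 1 — compute v_19(x) by factoring powers of 19 out of the numerator and denominator: v_19(390963/8) = 4. Step 2 — apply |x|_p = p^{-v_p(x)} = 19^{-4} = 1/130321.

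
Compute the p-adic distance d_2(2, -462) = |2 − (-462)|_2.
d_2(2, -462) = 1/16

Step 1 — x − y = 2 − (-462) = 464. Step 2 — v_2(464) = 4 (factor: 464 = (2^4 · 29); the sign does not affect v_p). Step 3 — |x − y|_2 = 2^{-4} = 1/16.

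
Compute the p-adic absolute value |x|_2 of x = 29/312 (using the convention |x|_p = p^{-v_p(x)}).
|29/312|_2 = 8

Step 1 — compute v_2(x) by factoring powers of 2 out of the numerator and denominator: v_2(29/312) = -3. Step 2 — apply |x|_p = p^{-v_p(x)} = 2^{3} = 8.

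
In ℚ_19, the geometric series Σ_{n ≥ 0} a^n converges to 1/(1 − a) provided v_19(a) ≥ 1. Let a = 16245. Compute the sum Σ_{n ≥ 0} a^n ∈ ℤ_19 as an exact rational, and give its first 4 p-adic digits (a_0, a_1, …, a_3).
Σ a^n = 1/(1 − a) = -1/16244;  first 4 digits = (1, 0, 7, 2)

v_19(a) = 2 ≥ 1, so the series converges in ℤ_19 to 1/(1 − a) = 1/(1 − 16245) = -1/16244. Expand this rational in ℤ_19: compute digits iteratively via d_i = x_i mod 19, x_{i+1} = (x_i − d_i)/19. The first 4 digits are (1, 0, 7, 2).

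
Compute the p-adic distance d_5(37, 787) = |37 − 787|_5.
d_5(37, 787) = 1/125

Step 1 — x − y = 37 − 787 = -750. Step 2 — v_5(-750) = 3 (factor: -750 = −(5^3 · 6); the sign does not affect v_p). Step 3 — |x − y|_5 = 5^{-3} = 1/125.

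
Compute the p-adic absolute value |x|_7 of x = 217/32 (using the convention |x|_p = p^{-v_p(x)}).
|217/32|_7 = 1/7

Step 1 — compute v_7(x) by factoring powers of 7 out of the numerator and denominator: v_7(217/32) = 1. Step 2 — apply |x|_p = p^{-v_p(x)} = 7^{-1} = 1/7.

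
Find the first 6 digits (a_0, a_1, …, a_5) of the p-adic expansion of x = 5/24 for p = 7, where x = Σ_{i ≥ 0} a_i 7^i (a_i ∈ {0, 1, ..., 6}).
(a_0, …, a_5) = (4, 5, 3, 5, 3, 5)

v_7(5/24) = 0 (numerator and denominator both coprime to 7), so x ∈ ℤ_7^×. Compute digits iteratively via a_i = x_i mod 7, x_{i+1} = (x_i − a_i)/7, with x_0 = x:
  x_0 = 5/24;  a_0 = 4;  x_1 = (x_0 − 4)/7 = -13/24
  x_1 = -13/24;  a_1 = 5;  x_2 = (x_1 − 5)/7 = -19/24
  x_2 = -19/24;  a_2 = 3;  x_3 = (x_2 − 3)/7 = -13/24
  x_3 = -13/24;  a_3 = 5;  x_4 = (x_3 − 5)/7 = -19/24
  x_4 = -19/24;  a_4 = 3;  x_5 = (x_4 − 3)/7 = -13/24
  x_5 = -13/24;  a_5 = 5;  x_6 = (x_5 − 5)/7 = -19/24
Digits: (4, 5, 3, 5, 3, 5).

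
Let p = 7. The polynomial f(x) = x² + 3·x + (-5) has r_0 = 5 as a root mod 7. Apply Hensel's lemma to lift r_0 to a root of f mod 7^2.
r_1 = 40 (mod 49)

Hensel: r_{i+1} = r_i − f(r_i)·(f′(r_i))^{-1} mod 7^{i+2}, f′(x) = 2x + 3. Iterate:
  r_0 = 5 (mod 7)
  r_1 = 40 (mod 49)
Final: r = 40 satisfies f(r) ≡ 0 mod 7^2.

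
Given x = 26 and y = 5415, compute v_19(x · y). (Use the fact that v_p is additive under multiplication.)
v_19(140790) = 2

v_p(x) = 0 (factor: 26 = 19^0 · 26); v_p(y) = 2 (factor: 5415 = 19^2 · 15). Additivity: v_p(xy) = v_p(x) + v_p(y) = 0 + 2 = 2. (Direct check: xy = 140790 = 19^2 · (390).)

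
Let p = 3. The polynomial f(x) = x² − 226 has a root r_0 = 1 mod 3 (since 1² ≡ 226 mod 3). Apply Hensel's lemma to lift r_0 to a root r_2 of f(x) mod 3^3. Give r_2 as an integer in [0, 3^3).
r_2 = 19 (mod 27)

Hensel's recurrence: r_{i+1} = r_i − f(r_i)·(f′(r_i))^{-1} mod 3^{i+2}, with f′(x) = 2x. Iterate:
  r_0 = 1 (mod 3)
  r_1 = 1 (mod 9)
  r_2 = 19 (mod 27)
Final: r_2 = 19, and one checks f(r_2) ≡ 0 mod 3^3.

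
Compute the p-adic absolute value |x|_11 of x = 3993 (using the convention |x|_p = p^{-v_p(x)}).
|3993|_11 = 1/1331

Step 1 — compute v_11(x) by factoring powers of 11 out of the numerator and denominator: v_11(3993) = 3. Step 2 — apply |x|_p = p^{-v_p(x)} = 11^{-3} = 1/1331.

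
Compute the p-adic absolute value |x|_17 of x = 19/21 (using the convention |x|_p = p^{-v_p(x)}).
|19/21|_17 = 1

Step 1 — compute v_17(x) by factoring powers of 17 out of the numerator and denominator: v_17(19/21) = 0. Step 2 — apply |x|_p = p^{-v_p(x)} = 17^{0} = 1.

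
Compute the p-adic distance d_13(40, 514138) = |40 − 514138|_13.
d_13(40, 514138) = 1/28561

Step 1 — x − y = 40 − 514138 = -514098. Step 2 — v_13(-514098) = 4 (factor: -514098 = −(13^4 · 18); the sign does not affect v_p). Step 3 — |x − y|_13 = 13^{-4} = 1/28561.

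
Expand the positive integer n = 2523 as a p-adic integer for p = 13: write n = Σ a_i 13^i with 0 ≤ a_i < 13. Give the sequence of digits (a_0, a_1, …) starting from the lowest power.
(a_0, a_1, …) = (1, 12, 1, 1)

Repeated division by 13 gives the digits low-to-high: 2523 = 1 + 12·13^1 + 1·13^2 + 1·13^3. Digit sequence: (1, 12, 1, 1).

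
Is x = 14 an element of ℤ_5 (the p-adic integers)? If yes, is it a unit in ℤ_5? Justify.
x ∈ ℤ_5^× (unit); v_5(x) = 0

ℤ_5 = {x ∈ ℚ_5 : v_5(x) ≥ 0} and ℤ_5^× = {x ∈ ℤ_5 : v_5(x) = 0}. Here v_5(14) = v_5(num) − v_5(den) = 0; compare against these criteria.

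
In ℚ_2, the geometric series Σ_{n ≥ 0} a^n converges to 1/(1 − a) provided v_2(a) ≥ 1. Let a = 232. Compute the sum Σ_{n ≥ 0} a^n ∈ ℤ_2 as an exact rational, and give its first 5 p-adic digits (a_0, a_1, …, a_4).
Σ a^n = 1/(1 − a) = -1/231;  first 5 digits = (1, 0, 0, 1, 0)

v_2(a) = 3 ≥ 1, so the series converges in ℤ_2 to 1/(1 − a) = 1/(1 − 232) = -1/231. Expand this rational in ℤ_2: compute digits iteratively via d_i = x_i mod 2, x_{i+1} = (x_i − d_i)/2. The first 5 digits are (1, 0, 0, 1, 0).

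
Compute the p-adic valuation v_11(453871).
v_11(453871) = 4

v_11(n) is the largest exponent k such that 11^k divides n. Factor out: 453871 = 11^4 · 31. (Sign doesn't affect v_p.) So v_11(453871) = 4.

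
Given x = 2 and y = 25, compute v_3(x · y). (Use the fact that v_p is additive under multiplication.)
v_3(50) = 0

v_p(x) = 0 (factor: 2 = 3^0 · 2); v_p(y) = 0 (factor: 25 = 3^0 · 25). Additivity: v_p(xy) = v_p(x) + v_p(y) = 0 + 0 = 0. (Direct check: xy = 50 = 3^0 · (50).)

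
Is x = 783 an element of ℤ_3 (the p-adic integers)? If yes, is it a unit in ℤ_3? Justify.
x ∈ ℤ_3 but not a unit; v_3(x) = 3 > 0

ℤ_3 = {x ∈ ℚ_3 : v_3(x) ≥ 0} and ℤ_3^× = {x ∈ ℤ_3 : v_3(x) = 0}. Here v_3(783) = v_3(num) − v_3(den) = 3; compare against these criteria.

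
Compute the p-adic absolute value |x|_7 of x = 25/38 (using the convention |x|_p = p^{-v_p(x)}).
|25/38|_7 = 1

Step 1 — compute v_7(x) by factoring powers of 7 out of the numerator and denominator: v_7(25/38) = 0. Step 2 — apply |x|_p = p^{-v_p(x)} = 7^{0} = 1.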